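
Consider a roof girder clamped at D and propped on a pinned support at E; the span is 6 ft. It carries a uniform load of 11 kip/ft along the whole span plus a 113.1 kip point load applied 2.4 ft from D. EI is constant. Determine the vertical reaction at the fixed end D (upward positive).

Remove the prop at E; the released (primary) structure is a cantilever built in at D.
Deflection at E on the released cantilever, summing each load's contribution:
  UDL 11: wL⁴/(8EI) = 1782/EI
  point load 113.1 at a = 2.4: Pa²(3L − a)/(6EI) = 1694/EI
  δ_0 = 3476/EI
Flexibility coefficient — unit upward force at E: δ_{EE} = L³/(3EI) = 72/EI.
The prop prevents deflection at E: R_E = δ_0/δ_{EE} = 3476/72 = 48.27 kip.
Vertical equilibrium: R_D = ΣP − R_E = 179.1 − 48.27 = 130.8 kip.

R_D = 130.8 kip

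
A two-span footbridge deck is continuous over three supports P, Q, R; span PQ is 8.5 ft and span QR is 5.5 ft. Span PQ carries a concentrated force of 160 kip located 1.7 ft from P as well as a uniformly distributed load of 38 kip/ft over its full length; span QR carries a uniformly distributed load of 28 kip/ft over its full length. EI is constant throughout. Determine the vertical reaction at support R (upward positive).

Release continuity at Q by inserting a hinge; the redundant is the internal moment M_Q. The primary structure is two simply-supported spans PQ and QR.
End slopes at the hinge Q, treating each span as simply supported:
  span PQ: point load 160 at a = 1.7: Pab(L + a)/(6LEI) = 369.9/EI
  span PQ: UDL 38: wL³/(24EI) = 972.4/EI
  span QR: UDL 28: wL³/(24EI) = 194.1/EI
  relative rotation θ_0 = (1342 + 194.1)/EI = 1536/EI
A unit hogging moment at Q produces rotation L₁/(3EI) + L₂/(3EI) = 4.667/EI.
Slope continuity at Q: θ_0 = M_Q·4.667/EI, so M_Q = 1536/4.667 = 329.2 kip·ft (hogging).
Span QR, ΣM about R: R_Q^{QR}·5.5 = 423.5 + 329.2, so R_Q^{QR} = 136.9 kip and R_R = 154 − 136.9 = 17.14 kip.

R_R = 17.14 kip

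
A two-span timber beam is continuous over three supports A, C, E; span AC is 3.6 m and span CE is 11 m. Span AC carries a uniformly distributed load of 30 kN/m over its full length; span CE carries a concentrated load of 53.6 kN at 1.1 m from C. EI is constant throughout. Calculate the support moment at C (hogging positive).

M_C = 49.96 kN·m

Insert a hinge at C; M_C is the redundant, and each span becomes simply supported.
End slopes at the hinge C, treating each span as simply supported:
  span AC: UDL 30: wL³/(24EI) = 58.32/EI
  span CE: point load 53.6 at a = 1.1: Pab(L + b)/(6LEI) = 184.8/EI
  relative rotation θ_0 = (58.32 + 184.8)/EI = 243.2/EI
A unit hogging moment at C produces rotation L₁/(3EI) + L₂/(3EI) = 4.867/EI.
Slope continuity at C: θ_0 = M_C·4.867/EI, so M_C = 243.2/4.867 = 49.96 kN·m (hogging).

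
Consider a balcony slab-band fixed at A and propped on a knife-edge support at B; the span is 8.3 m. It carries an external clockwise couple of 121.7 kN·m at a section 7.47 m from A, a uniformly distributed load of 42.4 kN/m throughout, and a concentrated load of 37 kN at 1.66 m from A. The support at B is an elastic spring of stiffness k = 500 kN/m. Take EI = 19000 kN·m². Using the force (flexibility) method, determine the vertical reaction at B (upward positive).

R_B = 129.9 kN

Take the reaction at B as the redundant and release it; the primary structure is a cantilever fixed at A.
Free-end deflection of the primary structure under the applied loading (downward +):
  clockwise couple 121.7 at a = 7.47: M₀a(2L − a)/(2EI) = 4150/EI
  UDL 42.4: wL⁴/(8EI) = 25153/EI
  point load 37 at a = 1.66: Pa²(3L − a)/(6EI) = 394.9/EI
  δ_0 = 29698/EI
Flexibility coefficient — unit upward force at B: δ_{BB} = L³/(3EI) = 190.6/EI.
With EI = 19000 kN·m²: δ_0 = 1.563 m and δ_{BB} = 0.010031 m/kN.
Compatibility — the spring shortens by R_B/k under the reaction it provides: δ_0 − R_B·δ_{BB} = R_B/k. With 1/k = 0.002 m/kN, R_B = δ_0 / (δ_{BB} + 1/k) = 1.563 / (0.010031 + 0.002) = 129.9 kN.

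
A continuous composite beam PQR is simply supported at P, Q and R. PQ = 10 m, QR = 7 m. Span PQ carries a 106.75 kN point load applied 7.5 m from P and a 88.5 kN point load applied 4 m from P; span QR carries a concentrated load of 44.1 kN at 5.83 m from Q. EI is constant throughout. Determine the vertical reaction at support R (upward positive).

R_R = 8.042 kN

Insert a hinge at Q; M_Q is the redundant, and each span becomes simply supported.
Discontinuity in slope at Q on the released structure — sum the simple-span end rotations:
  span PQ: point load 106.75 at a = 7.5: Pab(L + a)/(6LEI) = 583.8/EI
  span PQ: point load 88.5 at a = 4: Pab(L + a)/(6LEI) = 495.6/EI
  span QR: point load 44.1 at a = 5.83: Pab(L + b)/(6LEI) = 58.51/EI
  relative rotation θ_0 = (1079 + 58.51)/EI = 1138/EI
A unit hogging moment at Q produces rotation L₁/(3EI) + L₂/(3EI) = 5.667/EI.
Compatibility: M_Q·(L₁+L₂)/(3EI) = θ_0, giving M_Q = 200.8 kN·m (hogging).
Span QR, ΣM about R: R_Q^{QR}·7 = 51.6 + 200.8, so R_Q^{QR} = 36.06 kN and R_R = 44.1 − 36.06 = 8.042 kN.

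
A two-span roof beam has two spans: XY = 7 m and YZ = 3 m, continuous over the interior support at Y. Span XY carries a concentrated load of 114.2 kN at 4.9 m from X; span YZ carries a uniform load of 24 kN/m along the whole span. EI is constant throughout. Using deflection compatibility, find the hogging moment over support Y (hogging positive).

M_Y = 108 kN·m

Insert a hinge at Y; M_Y is the redundant, and each span becomes simply supported.
End slopes at the hinge Y, treating each span as simply supported:
  span XY: point load 114.2 at a = 4.9: Pab(L + a)/(6LEI) = 333/EI
  span YZ: UDL 24: wL³/(24EI) = 27/EI
  relative rotation θ_0 = (333 + 27)/EI = 360/EI
A unit hogging moment at Y produces rotation L₁/(3EI) + L₂/(3EI) = 3.333/EI.
Slope continuity at Y: θ_0 = M_Y·3.333/EI, so M_Y = 360/3.333 = 108 kN·m (hogging).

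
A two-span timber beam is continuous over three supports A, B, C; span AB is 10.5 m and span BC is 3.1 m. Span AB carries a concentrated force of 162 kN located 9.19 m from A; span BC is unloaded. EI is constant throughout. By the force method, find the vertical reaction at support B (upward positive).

Insert a hinge at B; M_B is the redundant, and each span becomes simply supported.
End slopes at the hinge B, treating each span as simply supported:
  span AB: point load 162 at a = 9.19: Pab(L + a)/(6LEI) = 609.5/EI
  relative rotation θ_0 = (609.5 + 0)/EI = 609.5/EI
A unit hogging moment at B produces rotation L₁/(3EI) + L₂/(3EI) = 4.533/EI.
Compatibility: M_B·(L₁+L₂)/(3EI) = θ_0, giving M_B = 134.5 kN·m (hogging).
Span AB, ΣM about A with M_B applied at B: R_B^{AB}·10.5 = 1489 + 134.5, so R_B^{AB} = 154.6 kN and R_A = 162 − 154.6 = 7.406 kN.
Span BC, ΣM about C: R_B^{BC}·3.1 = 0 + 134.5, so R_B^{BC} = 43.37 kN and R_C = 0 − 43.37 = -43.37 kN.
R_B = 154.6 + 43.37 = 198 kN.

R_B = 198 kN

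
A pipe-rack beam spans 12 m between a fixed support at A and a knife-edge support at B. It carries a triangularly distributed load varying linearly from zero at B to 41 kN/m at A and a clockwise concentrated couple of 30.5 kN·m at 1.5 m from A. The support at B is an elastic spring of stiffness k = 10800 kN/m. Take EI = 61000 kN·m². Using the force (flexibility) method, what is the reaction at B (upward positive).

R_B = 49.61 kN

Remove the prop at B; the released (primary) structure is a cantilever built in at A.
Primary-structure tip deflection at B by superposition:
  triangular load, peak 41 at the fixed end: w₀L⁴/(30EI) = 28339/EI
  clockwise couple 30.5 at a = 1.5: M₀a(2L − a)/(2EI) = 514.7/EI
  δ_0 = 28854/EI
Tip deflection under a unit load at B: L³/(3EI) = 576/EI.
With EI = 61000 kN·m²: δ_0 = 0.47301 m and δ_{BB} = 0.009443 m/kN.
Compatibility — the spring shortens by R_B/k under the reaction it provides: δ_0 − R_B·δ_{BB} = R_B/k. With 1/k = 0.000093 m/kN, R_B = δ_0 / (δ_{BB} + 1/k) = 0.47301 / (0.009443 + 0.000093) = 49.61 kN.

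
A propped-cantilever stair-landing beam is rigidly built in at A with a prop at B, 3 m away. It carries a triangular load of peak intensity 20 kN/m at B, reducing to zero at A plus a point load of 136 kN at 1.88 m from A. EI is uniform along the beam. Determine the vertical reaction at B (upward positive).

R_B = 79.88 kN

Take the reaction at B as the redundant and release it; the primary structure is a cantilever fixed at A.
Deflection at B on the released cantilever, summing each load's contribution:
  triangular load, peak 20 at the free end: 11w₀L⁴/(120EI) = 148.5/EI
  point load 136 at a = 1.88: Pa²(3L − a)/(6EI) = 570.4/EI
  δ_0 = 718.9/EI
Tip deflection under a unit load at B: L³/(3EI) = 9/EI.
Compatibility at B: δ_0 − R_B·δ_{BB} = 0, so R_B = 718.9/9 = 79.88 kN.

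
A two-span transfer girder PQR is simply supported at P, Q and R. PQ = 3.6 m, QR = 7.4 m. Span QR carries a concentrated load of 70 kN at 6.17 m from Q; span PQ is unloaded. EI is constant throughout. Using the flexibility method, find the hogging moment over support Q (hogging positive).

Release continuity at Q by inserting a hinge; the redundant is the internal moment M_Q. The primary structure is two simply-supported spans PQ and QR.
End slopes at the hinge Q, treating each span as simply supported:
  span QR: point load 70 at a = 6.17: Pab(L + b)/(6LEI) = 103.3/EI
  relative rotation θ_0 = (0 + 103.3)/EI = 103.3/EI
A unit hogging moment at Q produces rotation L₁/(3EI) + L₂/(3EI) = 3.667/EI.
Compatibility: M_Q·(L₁+L₂)/(3EI) = θ_0, giving M_Q = 28.16 kN·m (hogging).

M_Q = 28.16 kN·m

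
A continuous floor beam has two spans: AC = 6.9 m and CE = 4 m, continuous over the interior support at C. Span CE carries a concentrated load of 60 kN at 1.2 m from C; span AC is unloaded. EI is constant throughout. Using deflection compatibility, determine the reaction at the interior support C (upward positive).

R_C = 48.21 kN

Take M_C as the redundant. Released structure: two simple spans AC and CE with a hinge at C.
Rotations at C on the released spans (each span's end-slope, ×1/EI):
  span CE: point load 60 at a = 1.2: Pab(L + b)/(6LEI) = 57.12/EI
  relative rotation θ_0 = (0 + 57.12)/EI = 57.12/EI
A unit hogging moment at C produces rotation L₁/(3EI) + L₂/(3EI) = 3.633/EI.
Slope continuity at C: θ_0 = M_C·3.633/EI, so M_C = 57.12/3.633 = 15.72 kN·m (hogging).
Span AC, ΣM about A with M_C applied at C: R_C^{AC}·6.9 = 0 + 15.72, so R_C^{AC} = 2.278 kN and R_A = 0 − 2.278 = -2.278 kN.
Span CE, ΣM about E: R_C^{CE}·4 = 168 + 15.72, so R_C^{CE} = 45.93 kN and R_E = 60 − 45.93 = 14.07 kN.
R_C = 2.278 + 45.93 = 48.21 kN.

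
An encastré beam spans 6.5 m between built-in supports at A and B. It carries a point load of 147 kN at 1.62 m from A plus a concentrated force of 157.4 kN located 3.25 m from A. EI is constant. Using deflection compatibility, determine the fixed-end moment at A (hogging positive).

M_A = 262.1 kN·m

Take the two fixed-end moments M_A, M_B as redundants; the released structure is the simple span AB.
On the primary (simply-supported) span, the end slopes from the loading are:
  at A: point load 147 at a = 1.62: Pab(L + b)/(6LEI) = 339.1/EI
  at B: point load 147 at a = 1.62: Pab(L + a)/(6LEI) = 242/EI
  at A: point load 157.4 at a = 3.25: Pab(L + b)/(6LEI) = 415.6/EI
  at B: point load 157.4 at a = 3.25: Pab(L + a)/(6LEI) = 415.6/EI
  θ_A0 = 754.7/EI,  θ_B0 = 657.6/EI
Flexibility coefficients: a unit moment at one end gives L/(3EI) there and L/(6EI) at the far end, so f₁₁ = f₂₂ = 2.167/EI and f₁₂ = f₂₁ = 1.083/EI.
Compatibility — zero rotation at each built-in end:
  2.167 M_A + 1.083 M_B = 754.7
  1.083 M_A + 2.167 M_B = 657.6
Solving the pair gives M_A = 262.1 kN·m and M_B = 172.4 kN·m (hogging).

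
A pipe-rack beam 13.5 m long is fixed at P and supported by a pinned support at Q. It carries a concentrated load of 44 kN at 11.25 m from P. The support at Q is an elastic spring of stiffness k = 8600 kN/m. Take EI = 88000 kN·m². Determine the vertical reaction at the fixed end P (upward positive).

R_P = 11.31 kN

Remove the prop at Q; the released (primary) structure is a cantilever built in at P.
Downward deflection at the released point Q due to the loads:
  point load 44 at a = 11.25: Pa²(3L − a)/(6EI) = 27148/EI
Flexibility coefficient — unit upward force at Q: δ_{QQ} = L³/(3EI) = 820.1/EI.
With EI = 88000 kN·m²: δ_0 = 0.3085 m and δ_{QQ} = 0.00932 m/kN.
Compatibility — the spring shortens by R_Q/k under the reaction it provides: δ_0 − R_Q·δ_{QQ} = R_Q/k. With 1/k = 0.000116 m/kN, R_Q = δ_0 / (δ_{QQ} + 1/k) = 0.3085 / (0.00932 + 0.000116) = 32.69 kN.
Vertical equilibrium: R_P = ΣP − R_Q = 44 − 32.69 = 11.31 kN.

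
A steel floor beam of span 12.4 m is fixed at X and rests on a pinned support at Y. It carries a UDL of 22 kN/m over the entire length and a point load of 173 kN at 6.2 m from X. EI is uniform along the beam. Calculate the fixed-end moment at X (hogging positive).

M_X = 825.1 kN·m

Choose R_Y as the redundant. The primary structure is the cantilever fixed at X.
Primary-structure tip deflection at Y by superposition:
  UDL 22: wL⁴/(8EI) = 65016/EI
  point load 173 at a = 6.2: Pa²(3L − a)/(6EI) = 34359/EI
  δ_0 = 99375/EI
Flexibility coefficient — unit upward force at Y: δ_{YY} = L³/(3EI) = 635.5/EI.
Compatibility at Y: δ_0 − R_Y·δ_{YY} = 0, so R_Y = 99375/635.5 = 156.4 kN.
Moment equilibrium about X: M_X = Σ(load moments about X) − R_Y·L = 2764 − 156.4×12.4 = 825.1 kN·m.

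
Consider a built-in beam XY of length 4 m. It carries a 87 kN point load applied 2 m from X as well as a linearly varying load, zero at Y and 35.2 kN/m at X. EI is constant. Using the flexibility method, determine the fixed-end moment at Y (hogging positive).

Release both end moments; the primary structure is a simply-supported span XY with redundants M_X and M_Y.
On the primary (simply-supported) span, the end slopes from the loading are:
  at X: point load 87 at a = 2: Pab(L + b)/(6LEI) = 87/EI
  at Y: point load 87 at a = 2: Pab(L + a)/(6LEI) = 87/EI
  at X: triangular load, peak 35.2: w₀L³/(45EI) = 50.06/EI
  at Y: triangular load, peak 35.2: 7w₀L³/(360EI) = 43.8/EI
  θ_X0 = 137.1/EI,  θ_Y0 = 130.8/EI
Flexibility coefficients: a unit moment at one end gives L/(3EI) there and L/(6EI) at the far end, so f₁₁ = f₂₂ = 1.333/EI and f₁₂ = f₂₁ = 0.6667/EI.
Compatibility — zero rotation at each built-in end:
  1.333 M_X + 0.6667 M_Y = 137.1
  0.6667 M_X + 1.333 M_Y = 130.8
Solving the pair gives M_X = 71.66 kN·m and M_Y = 62.27 kN·m (hogging).

M_Y = 62.27 kN·m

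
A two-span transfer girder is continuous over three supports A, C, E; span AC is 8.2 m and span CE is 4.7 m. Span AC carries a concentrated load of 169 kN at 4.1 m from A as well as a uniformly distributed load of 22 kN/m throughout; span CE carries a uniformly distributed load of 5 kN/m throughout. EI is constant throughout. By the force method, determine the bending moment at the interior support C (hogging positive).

Release continuity at C by inserting a hinge; the redundant is the internal moment M_C. The primary structure is two simply-supported spans AC and CE.
Discontinuity in slope at C on the released structure — sum the simple-span end rotations:
  span AC: point load 169 at a = 4.1: Pab(L + a)/(6LEI) = 710.2/EI
  span AC: UDL 22: wL³/(24EI) = 505.4/EI
  span CE: UDL 5: wL³/(24EI) = 21.63/EI
  relative rotation θ_0 = (1216 + 21.63)/EI = 1237/EI
A unit hogging moment at C produces rotation L₁/(3EI) + L₂/(3EI) = 4.3/EI.
Slope continuity at C: θ_0 = M_C·4.3/EI, so M_C = 1237/4.3 = 287.7 kN·m (hogging).

M_C = 287.7 kN·m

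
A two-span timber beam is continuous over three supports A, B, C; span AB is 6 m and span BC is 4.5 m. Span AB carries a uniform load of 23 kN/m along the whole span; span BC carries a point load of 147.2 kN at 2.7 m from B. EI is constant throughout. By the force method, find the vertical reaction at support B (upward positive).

Take M_B as the redundant. Released structure: two simple spans AB and BC with a hinge at B.
Rotations at B on the released spans (each span's end-slope, ×1/EI):
  span AB: UDL 23: wL³/(24EI) = 207/EI
  span BC: point load 147.2 at a = 2.7: Pab(L + b)/(6LEI) = 166.9/EI
  relative rotation θ_0 = (207 + 166.9)/EI = 373.9/EI
A unit hogging moment at B produces rotation L₁/(3EI) + L₂/(3EI) = 3.5/EI.
Compatibility: M_B·(L₁+L₂)/(3EI) = θ_0, giving M_B = 106.8 kN·m (hogging).
Span AB, ΣM about A with M_B applied at B: R_B^{AB}·6 = 414 + 106.8, so R_B^{AB} = 86.81 kN and R_A = 138 − 86.81 = 51.19 kN.
Span BC, ΣM about C: R_B^{BC}·4.5 = 265 + 106.8, so R_B^{BC} = 82.62 kN and R_C = 147.2 − 82.62 = 64.58 kN.
R_B = 86.81 + 82.62 = 169.4 kN.

R_B = 169.4 kN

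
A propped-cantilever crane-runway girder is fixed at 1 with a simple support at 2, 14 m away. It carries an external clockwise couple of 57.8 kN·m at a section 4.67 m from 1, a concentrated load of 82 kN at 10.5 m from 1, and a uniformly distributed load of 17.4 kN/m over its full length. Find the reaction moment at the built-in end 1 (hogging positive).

Choose R_2 as the redundant. The primary structure is the cantilever fixed at 1.
Primary-structure tip deflection at 2 by superposition:
  clockwise couple 57.8 at a = 4.67: M₀a(2L − a)/(2EI) = 3149/EI
  point load 82 at a = 10.5: Pa²(3L − a)/(6EI) = 47463/EI
  UDL 17.4: wL⁴/(8EI) = 83555/EI
  δ_0 = 134166/EI
Flexibility coefficient — unit upward force at 2: δ_{22} = L³/(3EI) = 914.7/EI.
The prop prevents deflection at 2: R_2 = δ_0/δ_{22} = 134166/914.7 = 146.7 kN.
Moment equilibrium about 1: M_1 = Σ(load moments about 1) − R_2·L = 2624 − 146.7×14 = 570.4 kN·m.

M_1 = 570.4 kN·m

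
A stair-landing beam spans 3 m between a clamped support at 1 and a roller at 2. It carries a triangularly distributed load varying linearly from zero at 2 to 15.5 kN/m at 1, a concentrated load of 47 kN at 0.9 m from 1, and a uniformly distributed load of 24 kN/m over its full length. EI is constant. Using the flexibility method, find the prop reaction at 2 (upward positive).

R_2 = 37.36 kN

Remove the prop at 2; the released (primary) structure is a cantilever built in at 1.
Deflection at 2 on the released cantilever, summing each load's contribution:
  triangular load, peak 15.5 at the fixed end: w₀L⁴/(30EI) = 41.85/EI
  point load 47 at a = 0.9: Pa²(3L − a)/(6EI) = 51.39/EI
  UDL 24: wL⁴/(8EI) = 243/EI
  δ_0 = 336.2/EI
Tip deflection under a unit load at 2: L³/(3EI) = 9/EI.
Compatibility at 2: δ_0 − R_2·δ_{22} = 0, so R_2 = 336.2/9 = 37.36 kN.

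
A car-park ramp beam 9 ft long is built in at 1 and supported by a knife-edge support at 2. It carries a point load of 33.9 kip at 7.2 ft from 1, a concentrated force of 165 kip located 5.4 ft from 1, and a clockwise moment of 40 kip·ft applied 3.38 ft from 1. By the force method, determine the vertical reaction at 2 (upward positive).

R_2 = 99.21 kip

Take the reaction at 2 as the redundant and release it; the primary structure is a cantilever fixed at 1.
Primary-structure tip deflection at 2 by superposition:
  point load 33.9 at a = 7.2: Pa²(3L − a)/(6EI) = 5799/EI
  point load 165 at a = 5.4: Pa²(3L − a)/(6EI) = 17321/EI
  clockwise couple 40 at a = 3.38: M₀a(2L − a)/(2EI) = 988.3/EI
  δ_0 = 24109/EI
Tip deflection under a unit load at 2: L³/(3EI) = 243/EI.
Compatibility at 2: δ_0 − R_2·δ_{22} = 0, so R_2 = 24109/243 = 99.21 kip.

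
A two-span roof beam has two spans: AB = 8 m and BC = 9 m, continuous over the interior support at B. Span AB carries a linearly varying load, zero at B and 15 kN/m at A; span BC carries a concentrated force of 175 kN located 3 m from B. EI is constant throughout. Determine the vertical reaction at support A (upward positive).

Insert a hinge at B; M_B is the redundant, and each span becomes simply supported.
Rotations at B on the released spans (each span's end-slope, ×1/EI):
  span AB: triangular load, peak 15: 7w₀L³/(360EI) = 149.3/EI
  span BC: point load 175 at a = 3: Pab(L + b)/(6LEI) = 875/EI
  relative rotation θ_0 = (149.3 + 875)/EI = 1024/EI
A unit hogging moment at B produces rotation L₁/(3EI) + L₂/(3EI) = 5.667/EI.
Slope continuity at B: θ_0 = M_B·5.667/EI, so M_B = 1024/5.667 = 180.8 kN·m (hogging).
Span AB, ΣM about A with M_B applied at B: R_B^{AB}·8 = 160 + 180.8, so R_B^{AB} = 42.6 kN and R_A = 60 − 42.6 = 17.4 kN.

R_A = 17.4 kN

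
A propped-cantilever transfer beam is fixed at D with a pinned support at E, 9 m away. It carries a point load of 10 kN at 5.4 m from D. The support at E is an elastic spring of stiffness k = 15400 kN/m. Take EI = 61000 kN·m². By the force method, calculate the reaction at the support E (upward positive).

R_E = 4.251 kN

Release the roller at E. Primary structure: cantilever fixed at D.
Primary-structure tip deflection at E by superposition:
  point load 10 at a = 5.4: Pa²(3L − a)/(6EI) = 1050/EI
Tip deflection under a unit load at E: L³/(3EI) = 243/EI.
With EI = 61000 kN·m²: δ_0 = 0.017209 m and δ_{EE} = 0.003984 m/kN.
Compatibility — the spring shortens by R_E/k under the reaction it provides: δ_0 − R_E·δ_{EE} = R_E/k. With 1/k = 0.000065 m/kN, R_E = δ_0 / (δ_{EE} + 1/k) = 0.017209 / (0.003984 + 0.000065) = 4.251 kN.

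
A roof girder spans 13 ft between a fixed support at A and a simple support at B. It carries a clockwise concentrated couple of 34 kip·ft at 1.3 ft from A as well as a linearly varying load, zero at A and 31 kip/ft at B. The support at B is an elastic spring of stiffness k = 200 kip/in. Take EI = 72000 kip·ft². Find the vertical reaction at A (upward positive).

Take the reaction at B as the redundant and release it; the primary structure is a cantilever fixed at A.
Primary-structure tip deflection at B by superposition:
  clockwise couple 34 at a = 1.3: M₀a(2L − a)/(2EI) = 545.9/EI
  triangular load, peak 31 at the free end: 11w₀L⁴/(120EI) = 81161/EI
  δ_0 = 81707/EI
Flexibility coefficient — unit upward force at B: δ_{BB} = L³/(3EI) = 732.3/EI.
With EI = 72000 kip·ft²: δ_0 = 1.1348 ft and δ_{BB} = 0.010171 ft/kip.
Compatibility — the spring shortens by R_B/k under the reaction it provides: δ_0 − R_B·δ_{BB} = R_B/k. With 1/k = 1/(200×12) ft/kip = 0.000417 ft/kip, R_B = δ_0 / (δ_{BB} + 1/k) = 1.1348 / (0.010171 + 0.000417) = 107.2 kip.
Vertical equilibrium: R_A = ΣP − R_B = 201.5 − 107.2 = 94.32 kip.

R_A = 94.32 kip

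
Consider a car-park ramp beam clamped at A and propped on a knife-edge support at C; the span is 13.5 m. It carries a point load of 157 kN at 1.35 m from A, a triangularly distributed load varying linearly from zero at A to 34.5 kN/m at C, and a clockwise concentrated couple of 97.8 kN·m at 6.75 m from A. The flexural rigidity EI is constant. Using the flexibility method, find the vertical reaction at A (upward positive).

Choose R_C as the redundant. The primary structure is the cantilever fixed at A.
Primary-structure tip deflection at C by superposition:
  point load 157 at a = 1.35: Pa²(3L − a)/(6EI) = 1867/EI
  triangular load, peak 34.5 at the free end: 11w₀L⁴/(120EI) = 105043/EI
  clockwise couple 97.8 at a = 6.75: M₀a(2L − a)/(2EI) = 6684/EI
  δ_0 = 113594/EI
Tip deflection under a unit load at C: L³/(3EI) = 820.1/EI.
The prop prevents deflection at C: R_C = δ_0/δ_{CC} = 113594/820.1 = 138.5 kN.
Vertical equilibrium: R_A = ΣP − R_C = 389.9 − 138.5 = 251.4 kN.

R_A = 251.4 kN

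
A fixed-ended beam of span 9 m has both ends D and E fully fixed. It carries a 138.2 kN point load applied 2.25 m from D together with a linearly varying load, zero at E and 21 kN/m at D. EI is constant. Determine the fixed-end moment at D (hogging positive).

Take the two fixed-end moments M_D, M_E as redundants; the released structure is the simple span DE.
End rotations of the released simple span under the applied load (×1/EI):
  at D: point load 138.2 at a = 2.25: Pab(L + b)/(6LEI) = 612.2/EI
  at E: point load 138.2 at a = 2.25: Pab(L + a)/(6LEI) = 437.3/EI
  at D: triangular load, peak 21: w₀L³/(45EI) = 340.2/EI
  at E: triangular load, peak 21: 7w₀L³/(360EI) = 297.7/EI
  θ_D0 = 952.4/EI,  θ_E0 = 734.9/EI
Flexibility coefficients: a unit moment at one end gives L/(3EI) there and L/(6EI) at the far end, so f₁₁ = f₂₂ = 3/EI and f₁₂ = f₂₁ = 1.5/EI.
Compatibility — zero rotation at each built-in end:
  3 M_D + 1.5 M_E = 952.4
  1.5 M_D + 3 M_E = 734.9
Solving the pair gives M_D = 260 kN·m and M_E = 115 kN·m (hogging).

M_D = 260 kN·m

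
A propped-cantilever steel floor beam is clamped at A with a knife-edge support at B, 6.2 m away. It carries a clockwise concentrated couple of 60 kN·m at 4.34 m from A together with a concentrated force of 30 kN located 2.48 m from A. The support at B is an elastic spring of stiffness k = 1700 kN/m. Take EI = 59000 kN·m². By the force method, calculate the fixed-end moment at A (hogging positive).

Release the roller at B. Primary structure: cantilever fixed at A.
Primary-structure tip deflection at B by superposition:
  clockwise couple 60 at a = 4.34: M₀a(2L − a)/(2EI) = 1049/EI
  point load 30 at a = 2.48: Pa²(3L − a)/(6EI) = 495.7/EI
  δ_0 = 1545/EI
Tip deflection under a unit load at B: L³/(3EI) = 79.44/EI.
With EI = 59000 kN·m²: δ_0 = 0.026189 m and δ_{BB} = 0.001346 m/kN.
Compatibility — the spring shortens by R_B/k under the reaction it provides: δ_0 − R_B·δ_{BB} = R_B/k. With 1/k = 0.000588 m/kN, R_B = δ_0 / (δ_{BB} + 1/k) = 0.026189 / (0.001346 + 0.000588) = 13.54 kN.
Moment equilibrium about A: M_A = Σ(load moments about A) − R_B·L = 134.4 − 13.54×6.2 = 50.48 kN·m.

M_A = 50.48 kN·m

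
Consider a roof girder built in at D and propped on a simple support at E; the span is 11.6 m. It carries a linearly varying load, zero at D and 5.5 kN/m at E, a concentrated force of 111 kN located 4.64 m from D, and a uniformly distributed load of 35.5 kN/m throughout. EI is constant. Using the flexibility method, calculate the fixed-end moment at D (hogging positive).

M_D = 887.5 kN·m

Choose R_E as the redundant. The primary structure is the cantilever fixed at D.
Free-end deflection of the primary structure under the applied loading (downward +):
  triangular load, peak 5.5 at the free end: 11w₀L⁴/(120EI) = 9129/EI
  point load 111 at a = 4.64: Pa²(3L − a)/(6EI) = 12013/EI
  UDL 35.5: wL⁴/(8EI) = 80347/EI
  δ_0 = 101488/EI
Tip deflection under a unit load at E: L³/(3EI) = 520.3/EI.
Compatibility at E: δ_0 − R_E·δ_{EE} = 0, so R_E = 101488/520.3 = 195.1 kN.
Moment equilibrium about D: M_D = Σ(load moments about D) − R_E·L = 3150 − 195.1×11.6 = 887.5 kN·m.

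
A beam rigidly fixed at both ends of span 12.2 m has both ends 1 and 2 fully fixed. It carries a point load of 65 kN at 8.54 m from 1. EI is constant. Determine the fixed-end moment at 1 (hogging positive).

M_1 = 49.96 kN·m

Take the two fixed-end moments M_1, M_2 as redundants; the released structure is the simple span 12.
Simple-span end rotations at 1 and 2 under the given loads:
  at 1: point load 65 at a = 8.54: Pab(L + b)/(6LEI) = 440.2/EI
  at 2: point load 65 at a = 8.54: Pab(L + a)/(6LEI) = 575.6/EI
  θ_10 = 440.2/EI,  θ_20 = 575.6/EI
Flexibility coefficients: a unit moment at one end gives L/(3EI) there and L/(6EI) at the far end, so f₁₁ = f₂₂ = 4.067/EI and f₁₂ = f₂₁ = 2.033/EI.
Compatibility — zero rotation at each built-in end:
  4.067 M_1 + 2.033 M_2 = 440.2
  2.033 M_1 + 4.067 M_2 = 575.6
Solving the pair gives M_1 = 49.96 kN·m and M_2 = 116.6 kN·m (hogging).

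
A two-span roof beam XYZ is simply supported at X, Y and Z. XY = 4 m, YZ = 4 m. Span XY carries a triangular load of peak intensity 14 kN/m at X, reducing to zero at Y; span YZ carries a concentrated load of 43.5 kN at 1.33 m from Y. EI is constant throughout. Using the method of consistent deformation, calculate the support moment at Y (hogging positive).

M_Y = 22.63 kN·m

Take M_Y as the redundant. Released structure: two simple spans XY and YZ with a hinge at Y.
Rotations at Y on the released spans (each span's end-slope, ×1/EI):
  span XY: triangular load, peak 14: 7w₀L³/(360EI) = 17.42/EI
  span YZ: point load 43.5 at a = 1.33: Pab(L + b)/(6LEI) = 42.93/EI
  relative rotation θ_0 = (17.42 + 42.93)/EI = 60.35/EI
A unit hogging moment at Y produces rotation L₁/(3EI) + L₂/(3EI) = 2.667/EI.
Slope continuity at Y: θ_0 = M_Y·2.667/EI, so M_Y = 60.35/2.667 = 22.63 kN·m (hogging).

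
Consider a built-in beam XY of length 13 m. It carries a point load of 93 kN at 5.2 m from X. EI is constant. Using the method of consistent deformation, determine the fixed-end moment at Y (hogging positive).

M_Y = 116.1 kN·m

Release both end moments; the primary structure is a simply-supported span XY with redundants M_X and M_Y.
On the primary (simply-supported) span, the end slopes from the loading are:
  at X: point load 93 at a = 5.2: Pab(L + b)/(6LEI) = 1006/EI
  at Y: point load 93 at a = 5.2: Pab(L + a)/(6LEI) = 880.2/EI
  θ_X0 = 1006/EI,  θ_Y0 = 880.2/EI
Flexibility coefficients: a unit moment at one end gives L/(3EI) there and L/(6EI) at the far end, so f₁₁ = f₂₂ = 4.333/EI and f₁₂ = f₂₁ = 2.167/EI.
Compatibility — zero rotation at each built-in end:
  4.333 M_X + 2.167 M_Y = 1006
  2.167 M_X + 4.333 M_Y = 880.2
Solving the pair gives M_X = 174.1 kN·m and M_Y = 116.1 kN·m (hogging).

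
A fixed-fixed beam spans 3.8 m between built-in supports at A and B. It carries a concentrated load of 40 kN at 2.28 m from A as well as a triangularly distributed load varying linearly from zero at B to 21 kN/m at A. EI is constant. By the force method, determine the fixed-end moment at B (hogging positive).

Take the two fixed-end moments M_A, M_B as redundants; the released structure is the simple span AB.
On the primary (simply-supported) span, the end slopes from the loading are:
  at A: point load 40 at a = 2.28: Pab(L + b)/(6LEI) = 32.35/EI
  at B: point load 40 at a = 2.28: Pab(L + a)/(6LEI) = 36.97/EI
  at A: triangular load, peak 21: w₀L³/(45EI) = 25.61/EI
  at B: triangular load, peak 21: 7w₀L³/(360EI) = 22.41/EI
  θ_A0 = 57.95/EI,  θ_B0 = 59.37/EI
Flexibility coefficients: a unit moment at one end gives L/(3EI) there and L/(6EI) at the far end, so f₁₁ = f₂₂ = 1.267/EI and f₁₂ = f₂₁ = 0.6333/EI.
Compatibility — zero rotation at each built-in end:
  1.267 M_A + 0.6333 M_B = 57.95
  0.6333 M_A + 1.267 M_B = 59.37
Solving the pair gives M_A = 29.75 kN·m and M_B = 32 kN·m (hogging).

M_B = 32 kN·m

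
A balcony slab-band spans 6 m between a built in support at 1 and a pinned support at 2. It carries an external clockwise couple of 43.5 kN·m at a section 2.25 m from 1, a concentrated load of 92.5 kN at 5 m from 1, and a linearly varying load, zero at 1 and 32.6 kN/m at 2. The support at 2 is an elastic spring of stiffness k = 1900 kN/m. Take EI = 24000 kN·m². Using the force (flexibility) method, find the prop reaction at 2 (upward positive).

R_2 = 110.6 kN

Choose R_2 as the redundant. The primary structure is the cantilever fixed at 1.
Deflection at 2 on the released cantilever, summing each load's contribution:
  clockwise couple 43.5 at a = 2.25: M₀a(2L − a)/(2EI) = 477.1/EI
  point load 92.5 at a = 5: Pa²(3L − a)/(6EI) = 5010/EI
  triangular load, peak 32.6 at the free end: 11w₀L⁴/(120EI) = 3873/EI
  δ_0 = 9360/EI
Tip deflection under a unit load at 2: L³/(3EI) = 72/EI.
With EI = 24000 kN·m²: δ_0 = 0.39002 m and δ_{22} = 0.003 m/kN.
Compatibility — the spring shortens by R_2/k under the reaction it provides: δ_0 − R_2·δ_{22} = R_2/k. With 1/k = 0.000526 m/kN, R_2 = δ_0 / (δ_{22} + 1/k) = 0.39002 / (0.003 + 0.000526) = 110.6 kN.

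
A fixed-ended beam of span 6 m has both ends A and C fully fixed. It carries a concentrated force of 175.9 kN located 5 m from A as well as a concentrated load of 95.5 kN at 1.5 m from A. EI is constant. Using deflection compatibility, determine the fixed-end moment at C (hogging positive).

M_C = 149 kN·m

Take the two fixed-end moments M_A, M_C as redundants; the released structure is the simple span AC.
Simple-span end rotations at A and C under the given loads:
  at A: point load 175.9 at a = 5: Pab(L + b)/(6LEI) = 171/EI
  at C: point load 175.9 at a = 5: Pab(L + a)/(6LEI) = 268.7/EI
  at A: point load 95.5 at a = 1.5: Pab(L + b)/(6LEI) = 188/EI
  at C: point load 95.5 at a = 1.5: Pab(L + a)/(6LEI) = 134.3/EI
  θ_A0 = 359/EI,  θ_C0 = 403/EI
Flexibility coefficients: a unit moment at one end gives L/(3EI) there and L/(6EI) at the far end, so f₁₁ = f₂₂ = 2/EI and f₁₂ = f₂₁ = 1/EI.
Compatibility — zero rotation at each built-in end:
  2 M_A + 1 M_C = 359
  1 M_A + 2 M_C = 403
Solving the pair gives M_A = 105 kN·m and M_C = 149 kN·m (hogging).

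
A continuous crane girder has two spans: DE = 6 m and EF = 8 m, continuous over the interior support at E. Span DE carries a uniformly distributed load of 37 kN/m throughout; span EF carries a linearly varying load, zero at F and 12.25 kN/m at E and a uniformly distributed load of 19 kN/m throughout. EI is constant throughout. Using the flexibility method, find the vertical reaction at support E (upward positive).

R_E = 274.5 kN

Release continuity at E by inserting a hinge; the redundant is the internal moment M_E. The primary structure is two simply-supported spans DE and EF.
End slopes at the hinge E, treating each span as simply supported:
  span DE: UDL 37: wL³/(24EI) = 333/EI
  span EF: triangular load, peak 12.25: w₀L³/(45EI) = 139.4/EI
  span EF: UDL 19: wL³/(24EI) = 405.3/EI
  relative rotation θ_0 = (333 + 544.7)/EI = 877.7/EI
A unit hogging moment at E produces rotation L₁/(3EI) + L₂/(3EI) = 4.667/EI.
Compatibility: M_E·(L₁+L₂)/(3EI) = θ_0, giving M_E = 188.1 kN·m (hogging).
Span DE, ΣM about D with M_E applied at E: R_E^{DE}·6 = 666 + 188.1, so R_E^{DE} = 142.3 kN and R_D = 222 − 142.3 = 79.65 kN.
Span EF, ΣM about F: R_E^{EF}·8 = 869.3 + 188.1, so R_E^{EF} = 132.2 kN and R_F = 201 − 132.2 = 68.82 kN.
R_E = 142.3 + 132.2 = 274.5 kN.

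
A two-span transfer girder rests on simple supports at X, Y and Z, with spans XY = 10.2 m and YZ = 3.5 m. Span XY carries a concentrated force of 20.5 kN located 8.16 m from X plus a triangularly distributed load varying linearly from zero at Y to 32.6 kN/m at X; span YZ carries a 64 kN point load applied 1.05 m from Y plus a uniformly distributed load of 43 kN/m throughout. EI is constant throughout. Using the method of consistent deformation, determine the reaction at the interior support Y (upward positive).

R_Y = 267.4 kN

Take M_Y as the redundant. Released structure: two simple spans XY and YZ with a hinge at Y.
Rotations at Y on the released spans (each span's end-slope, ×1/EI):
  span XY: point load 20.5 at a = 8.16: Pab(L + a)/(6LEI) = 102.4/EI
  span XY: triangular load, peak 32.6: 7w₀L³/(360EI) = 672.7/EI
  span YZ: point load 64 at a = 1.05: Pab(L + b)/(6LEI) = 46.65/EI
  span YZ: UDL 43: wL³/(24EI) = 76.82/EI
  relative rotation θ_0 = (775.1 + 123.5)/EI = 898.5/EI
A unit hogging moment at Y produces rotation L₁/(3EI) + L₂/(3EI) = 4.567/EI.
Compatibility: M_Y·(L₁+L₂)/(3EI) = θ_0, giving M_Y = 196.8 kN·m (hogging).
Span XY, ΣM about X with M_Y applied at Y: R_Y^{XY}·10.2 = 732.6 + 196.8, so R_Y^{XY} = 91.11 kN and R_X = 186.8 − 91.11 = 95.65 kN.
Span YZ, ΣM about Z: R_Y^{YZ}·3.5 = 420.2 + 196.8, so R_Y^{YZ} = 176.3 kN and R_Z = 214.5 − 176.3 = 38.23 kN.
R_Y = 91.11 + 176.3 = 267.4 kN.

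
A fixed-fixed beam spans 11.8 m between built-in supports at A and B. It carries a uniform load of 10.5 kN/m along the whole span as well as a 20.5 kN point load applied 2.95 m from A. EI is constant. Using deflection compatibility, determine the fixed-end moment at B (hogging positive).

M_B = 133.2 kN·m

Release both end moments; the primary structure is a simply-supported span AB with redundants M_A and M_B.
On the primary (simply-supported) span, the end slopes from the loading are:
  at A: UDL 10.5: wL³/(24EI) = 718.8/EI
  at B: UDL 10.5: wL³/(24EI) = 718.8/EI
  at A: point load 20.5 at a = 2.95: Pab(L + b)/(6LEI) = 156.1/EI
  at B: point load 20.5 at a = 2.95: Pab(L + a)/(6LEI) = 111.5/EI
  θ_A0 = 874.9/EI,  θ_B0 = 830.3/EI
Flexibility coefficients: a unit moment at one end gives L/(3EI) there and L/(6EI) at the far end, so f₁₁ = f₂₂ = 3.933/EI and f₁₂ = f₂₁ = 1.967/EI.
Compatibility — zero rotation at each built-in end:
  3.933 M_A + 1.967 M_B = 874.9
  1.967 M_A + 3.933 M_B = 830.3
Solving the pair gives M_A = 155.9 kN·m and M_B = 133.2 kN·m (hogging).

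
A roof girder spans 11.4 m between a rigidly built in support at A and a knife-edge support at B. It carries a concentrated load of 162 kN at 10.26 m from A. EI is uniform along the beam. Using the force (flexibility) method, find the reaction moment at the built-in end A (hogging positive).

M_A = 91.42 kN·m

Release the roller at B. Primary structure: cantilever fixed at A.
Deflection at B on the released cantilever, summing each load's contribution:
  point load 162 at a = 10.26: Pa²(3L − a)/(6EI) = 68043/EI
Flexibility coefficient — unit upward force at B: δ_{BB} = L³/(3EI) = 493.8/EI.
The prop prevents deflection at B: R_B = δ_0/δ_{BB} = 68043/493.8 = 137.8 kN.
Moment equilibrium about A: M_A = Σ(load moments about A) − R_B·L = 1662 − 137.8×11.4 = 91.42 kN·m.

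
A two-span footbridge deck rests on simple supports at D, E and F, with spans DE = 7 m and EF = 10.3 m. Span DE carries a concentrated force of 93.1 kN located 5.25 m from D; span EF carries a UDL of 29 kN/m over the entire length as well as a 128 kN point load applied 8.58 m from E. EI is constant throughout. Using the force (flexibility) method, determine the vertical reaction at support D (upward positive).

R_D = -24.72 kN

Take M_E as the redundant. Released structure: two simple spans DE and EF with a hinge at E.
Rotations at E on the released spans (each span's end-slope, ×1/EI):
  span DE: point load 93.1 at a = 5.25: Pab(L + a)/(6LEI) = 249.5/EI
  span EF: UDL 29: wL³/(24EI) = 1320/EI
  span EF: point load 128 at a = 8.58: Pab(L + b)/(6LEI) = 367.4/EI
  relative rotation θ_0 = (249.5 + 1688)/EI = 1937/EI
A unit hogging moment at E produces rotation L₁/(3EI) + L₂/(3EI) = 5.767/EI.
Slope continuity at E: θ_0 = M_E·5.767/EI, so M_E = 1937/5.767 = 335.9 kN·m (hogging).
Span DE, ΣM about D with M_E applied at E: R_E^{DE}·7 = 488.8 + 335.9, so R_E^{DE} = 117.8 kN and R_D = 93.1 − 117.8 = -24.72 kN.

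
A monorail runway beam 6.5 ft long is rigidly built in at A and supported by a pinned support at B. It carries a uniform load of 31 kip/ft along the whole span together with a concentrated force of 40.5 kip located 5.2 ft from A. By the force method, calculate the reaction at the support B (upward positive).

R_B = 104.1 kip

Remove the prop at B; the released (primary) structure is a cantilever built in at A.
Deflection at B on the released cantilever, summing each load's contribution:
  UDL 31: wL⁴/(8EI) = 6917/EI
  point load 40.5 at a = 5.2: Pa²(3L − a)/(6EI) = 2610/EI
  δ_0 = 9527/EI
Tip deflection under a unit load at B: L³/(3EI) = 91.54/EI.
Compatibility at B: δ_0 − R_B·δ_{BB} = 0, so R_B = 9527/91.54 = 104.1 kip.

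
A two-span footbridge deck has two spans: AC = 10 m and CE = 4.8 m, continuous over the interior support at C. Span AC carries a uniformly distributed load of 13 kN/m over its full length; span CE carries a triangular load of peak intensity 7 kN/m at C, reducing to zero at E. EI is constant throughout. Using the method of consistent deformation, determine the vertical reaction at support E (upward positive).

R_E = -18 kN

Release continuity at C by inserting a hinge; the redundant is the internal moment M_C. The primary structure is two simply-supported spans AC and CE.
Rotations at C on the released spans (each span's end-slope, ×1/EI):
  span AC: UDL 13: wL³/(24EI) = 541.7/EI
  span CE: triangular load, peak 7: w₀L³/(45EI) = 17.2/EI
  relative rotation θ_0 = (541.7 + 17.2)/EI = 558.9/EI
A unit hogging moment at C produces rotation L₁/(3EI) + L₂/(3EI) = 4.933/EI.
Compatibility: M_C·(L₁+L₂)/(3EI) = θ_0, giving M_C = 113.3 kN·m (hogging).
Span CE, ΣM about E: R_C^{CE}·4.8 = 53.76 + 113.3, so R_C^{CE} = 34.8 kN and R_E = 16.8 − 34.8 = -18 kN.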